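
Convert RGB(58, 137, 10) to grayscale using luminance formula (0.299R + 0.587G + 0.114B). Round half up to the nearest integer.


Gray = 0.299×R + 0.587×G + 0.114×B
Gray = 0.299×58 + 0.587×137 + 0.114×10
Gray = 17.342 + 80.419 + 1.140
Gray = 98.901 → round half up → 99
Gray = 99


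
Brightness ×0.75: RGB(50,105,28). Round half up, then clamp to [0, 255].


Multiply each channel by 0.75, round half up, clamp to [0, 255]
R: 50×0.75 = 37.5 → round → 38
G: 105×0.75 = 78.75 → round → 79
B: 28×0.75 = 21
= RGB(38, 79, 21)


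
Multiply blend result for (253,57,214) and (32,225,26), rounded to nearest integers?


Multiply: C = A×B/255, rounded to nearest integer
R: 253×32/255 = 8096/255 ≈ 31.749 → 32
G: 57×225/255 = 12825/255 ≈ 50.294 → 50
B: 214×26/255 = 5564/255 ≈ 21.820 → 22
= RGB(32, 50, 22)


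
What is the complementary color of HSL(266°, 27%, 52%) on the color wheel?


Complement = opposite side of color wheel = hue + 180°
H' = (266 + 180) mod 360 = 86°
S and L unchanged.
= HSL(86°, 27%, 52%)


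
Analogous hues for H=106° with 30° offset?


Base hue: 106°
Left analog: (106 - 30) mod 360 = 76°
Right analog: (106 + 30) mod 360 = 136°
Analogous hues = 76° and 136°


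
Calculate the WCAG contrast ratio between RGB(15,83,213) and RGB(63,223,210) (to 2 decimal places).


Linearize each sRGB channel c=v/255: c/12.92 if c ≤ 0.04045 else ((c+0.055)/1.055)^2.4
L = 0.2126×R_lin + 0.7152×G_lin + 0.0722×B_lin
Color 1 (15,83,213):
  R=15: 15/255≈0.0588 > 0.04045 → ((0.0588+0.055)/1.055)^2.4 ≈ 0.00478
  G=83: 83/255≈0.3255 > 0.04045 → ((0.3255+0.055)/1.055)^2.4 ≈ 0.08650
  B=213: 213/255≈0.8353 > 0.04045 → ((0.8353+0.055)/1.055)^2.4 ≈ 0.66539
  L1 = 0.2126×0.00478 + 0.7152×0.08650 + 0.0722×0.66539 ≈ 0.11092
Color 2 (63,223,210):
  R=63: 63/255≈0.2471 > 0.04045 → ((0.2471+0.055)/1.055)^2.4 ≈ 0.04971
  G=223: 223/255≈0.8745 > 0.04045 → ((0.8745+0.055)/1.055)^2.4 ≈ 0.73791
  B=210: 210/255≈0.8235 > 0.04045 → ((0.8235+0.055)/1.055)^2.4 ≈ 0.64448
  L2 = 0.2126×0.04971 + 0.7152×0.73791 + 0.0722×0.64448 ≈ 0.58485
Lighter = 0.58485, Darker = 0.11092
Ratio = (L_lighter + 0.05) / (L_darker + 0.05)
Ratio = (0.58485 + 0.05) / (0.11092 + 0.05) = 0.63485 / 0.16092 ≈ 3.9451
Ratio ≈ 3.95:1


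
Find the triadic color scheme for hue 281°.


Triadic: equally spaced at 120° intervals
H1 = 281°
H2 = (281 + 120) mod 360 = 41°
H3 = (281 + 240) mod 360 = 161°
Triadic = 281°, 41°, 161°


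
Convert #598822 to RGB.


59 → 89 (R)
88 → 136 (G)
22 → 34 (B)
= RGB(89, 136, 34)


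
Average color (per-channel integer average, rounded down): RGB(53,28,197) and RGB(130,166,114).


Midpoint: each channel = ⌊(C₁+C₂)/2⌋
R: ⌊(53+130)/2⌋ = 91
G: ⌊(28+166)/2⌋ = 97
B: ⌊(197+114)/2⌋ = 155
= RGB(91, 97, 155)


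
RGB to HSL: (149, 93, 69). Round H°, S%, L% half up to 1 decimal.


Normalize: R'=149/255≈0.5843, G'=93/255≈0.3647, B'=69/255≈0.2706
Max=149/255, Min=69/255, Δ=Max-Min=80/255
L = (Max+Min)/2 = (149+69)/510 = 218/510 = 0.42745… → L = 42.7%
L ≤ 0.5 → S = Δ/(Max+Min) = 80/(149+69) = 80/218 = 0.36697… → S = 36.7%
(the 1/255 factors cancel in S and H, so raw channel differences can be used)
Max is R' → H = 60 × (((G-B)/Δ) mod 6) = 60 × (((93-69)/80) mod 6)
  24/80 = 0.3
  H = 60 × 0.3 = 18° → H = 18.0°
= HSL(18.0°, 36.7%, 42.7%)


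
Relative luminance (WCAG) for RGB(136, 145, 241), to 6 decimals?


Linearize each channel (sRGB transfer function): c = v/255; c_lin = c/12.92 if c ≤ 0.04045, else ((c+0.055)/1.055)^2.4
  R: 136/255 ≈ 0.533333 > 0.04045 → ((0.533333+0.055)/1.055)^2.4 ≈ 0.246201
  G: 145/255 ≈ 0.568627 > 0.04045 → ((0.568627+0.055)/1.055)^2.4 ≈ 0.283149
  B: 241/255 ≈ 0.945098 > 0.04045 → ((0.945098+0.055)/1.055)^2.4 ≈ 0.879622
R_lin = 0.246201, G_lin = 0.283149, B_lin = 0.879622
L = 0.2126×R + 0.7152×G + 0.0722×B
L = 0.2126×0.246201 + 0.7152×0.283149 + 0.0722×0.879622
L ≈ 0.318359


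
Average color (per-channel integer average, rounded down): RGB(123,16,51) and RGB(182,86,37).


Midpoint: each channel = ⌊(C₁+C₂)/2⌋
R: ⌊(123+182)/2⌋ = 152
G: ⌊(16+86)/2⌋ = 51
B: ⌊(51+37)/2⌋ = 44
= RGB(152, 51, 44)


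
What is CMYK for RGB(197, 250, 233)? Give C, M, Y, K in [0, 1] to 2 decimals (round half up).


R'=197/255≈0.7725, G'=250/255≈0.9804, B'=233/255≈0.9137
K = 1 - max(R',G',B') = 1 - 250/255 = 5/255 = 0.01960… → 0.02
(1-R'-K)/(1-K) simplifies to (max-R)/max with max = 250:
C = (250-197)/250 = 53/250 = 0.212 → 0.21
M = (250-250)/250 = 0/250 = 0 → 0.00
Y = (250-233)/250 = 17/250 = 0.068 → 0.07
= CMYK(0.21, 0.00, 0.07, 0.02)


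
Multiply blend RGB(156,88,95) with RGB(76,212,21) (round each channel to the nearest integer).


Multiply: C = A×B/255, rounded to nearest integer
R: 156×76/255 = 11856/255 ≈ 46.494 → 46
G: 88×212/255 = 18656/255 ≈ 73.161 → 73
B: 95×21/255 = 1995/255 ≈ 7.824 → 8
= RGB(46, 73, 8)


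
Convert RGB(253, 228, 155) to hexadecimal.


R = 253 → FD (hex)
G = 228 → E4 (hex)
B = 155 → 9B (hex)
Hex = #FDE49B


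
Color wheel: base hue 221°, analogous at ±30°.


Base hue: 221°
Left analog: (221 - 30) mod 360 = 191°
Right analog: (221 + 30) mod 360 = 251°
Analogous hues = 191° and 251°


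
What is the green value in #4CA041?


Color: #4CA041
R = 4C = 76
G = A0 = 160
B = 41 = 65
Green = 160


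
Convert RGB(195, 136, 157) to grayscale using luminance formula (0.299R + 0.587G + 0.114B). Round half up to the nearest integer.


Gray = 0.299×R + 0.587×G + 0.114×B
Gray = 0.299×195 + 0.587×136 + 0.114×157
Gray = 58.305 + 79.832 + 17.898
Gray = 156.035 → round half up → 156
Gray = 156


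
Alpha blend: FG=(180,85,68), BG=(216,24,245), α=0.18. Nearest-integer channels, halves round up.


C = α×F + (1-α)×B, with 1-α = 0.82
R: 0.18×180 + 0.82×216 = 32.40 + 177.12 = 209.52 → 210
G: 0.18×85 + 0.82×24 = 15.30 + 19.68 = 34.98 → 35
B: 0.18×68 + 0.82×245 = 12.24 + 200.90 = 213.14 → 213
= RGB(210, 35, 213)


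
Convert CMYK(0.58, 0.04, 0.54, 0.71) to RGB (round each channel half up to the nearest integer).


R = 255 × (1-C) × (1-K) = 255 × 0.42 × 0.29 = 31.059 → 31
G = 255 × (1-M) × (1-K) = 255 × 0.96 × 0.29 = 70.992 → 71
B = 255 × (1-Y) × (1-K) = 255 × 0.46 × 0.29 = 34.017 → 34
= RGB(31, 71, 34)


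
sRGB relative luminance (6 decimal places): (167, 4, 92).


Linearize each channel (sRGB transfer function): c = v/255; c_lin = c/12.92 if c ≤ 0.04045, else ((c+0.055)/1.055)^2.4
  R: 167/255 ≈ 0.654902 > 0.04045 → ((0.654902+0.055)/1.055)^2.4 ≈ 0.386429
  G: 4/255 ≈ 0.015686 ≤ 0.04045 → 0.015686/12.92 ≈ 0.001214
  B: 92/255 ≈ 0.360784 > 0.04045 → ((0.360784+0.055)/1.055)^2.4 ≈ 0.107023
R_lin = 0.386429, G_lin = 0.001214, B_lin = 0.107023
L = 0.2126×R + 0.7152×G + 0.0722×B
L = 0.2126×0.386429 + 0.7152×0.001214 + 0.0722×0.107023
L ≈ 0.090750


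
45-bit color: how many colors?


Colors = 2^bits = 2^45
= 35,184,372,088,832 colors


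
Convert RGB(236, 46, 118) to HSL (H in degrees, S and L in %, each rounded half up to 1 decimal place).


Normalize: R'=236/255≈0.9255, G'=46/255≈0.1804, B'=118/255≈0.4627
Max=236/255, Min=46/255, Δ=Max-Min=190/255
L = (Max+Min)/2 = (236+46)/510 = 282/510 = 0.55294… → L = 55.3%
L > 0.5 → S = Δ/(2-Max-Min) = 190/(510-236-46) = 190/228 = 0.83333… → S = 83.3%
(the 1/255 factors cancel in S and H, so raw channel differences can be used)
Max is R' → H = 60 × (((G-B)/Δ) mod 6) = 60 × (((46-118)/190) mod 6)
  (-72)/190 = -0.3789…; negative, so add 6 → 5.6210…
  H = 60 × 5.6210… = 337.263…° → H = 337.3°
= HSL(337.3°, 83.3%, 55.3%)


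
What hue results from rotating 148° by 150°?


New hue = (H + rotation) mod 360
New hue = (148 + 150) mod 360
= 298 mod 360
= 298°


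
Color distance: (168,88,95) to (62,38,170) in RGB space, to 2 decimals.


d = √[(R₁-R₂)² + (G₁-G₂)² + (B₁-B₂)²]
d = √[(168-62)² + (88-38)² + (95-170)²]
d = √[11236 + 2500 + 5625]
d = √19361
d ≈ 139.14


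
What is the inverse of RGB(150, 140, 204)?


Invert: (255-R, 255-G, 255-B)
R: 255-150 = 105
G: 255-140 = 115
B: 255-204 = 51
= RGB(105, 115, 51)


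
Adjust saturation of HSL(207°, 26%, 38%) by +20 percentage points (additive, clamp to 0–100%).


Original S = 26%
Adjustment = +20 percentage points
New S = 26 + (20) = 46
Clamp to [0, 100] → 46
= HSL(207°, 46%, 38%)


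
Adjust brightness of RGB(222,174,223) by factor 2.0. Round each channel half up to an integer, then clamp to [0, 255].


Multiply each channel by 2.0, round half up, clamp to [0, 255]
R: 222×2.0 = 444 → clamp → 255
G: 174×2.0 = 348 → clamp → 255
B: 223×2.0 = 446 → clamp → 255
= RGB(255, 255, 255)


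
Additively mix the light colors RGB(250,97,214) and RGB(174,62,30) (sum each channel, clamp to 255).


Additive: each channel = min(255, C₁+C₂)
R: 250+174 = 424 → 255
G: 97+62 = 159 → 159
B: 214+30 = 244 → 244
= RGB(255, 159, 244)


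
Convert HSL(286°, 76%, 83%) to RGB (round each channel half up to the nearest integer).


H=286°, S=0.76, L=0.83
C = (1-|2L-1|)×S = (1-|0.66|)×0.76 = 0.2584
H' = H/60 = 286/60 ≈ 4.7667; X = C×(1-|H' mod 2 - 1|) ≈ 0.1981
m = L - C/2 = 0.83 - 0.1292 = 0.7008
Sector ⌊H'⌋ = 4 → (R',G',B') = (≈0.1981, 0.0, 0.2584)
RGB = ((R'+m)×255, (G'+m)×255, (B'+m)×255) = (229.2212, 178.704, 244.596)
Round half up → RGB(229, 179, 245)


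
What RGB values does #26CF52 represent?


26 → 38 (R)
CF → 207 (G)
52 → 82 (B)
= RGB(38, 207, 82)


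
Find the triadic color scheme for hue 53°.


Triadic: equally spaced at 120° intervals
H1 = 53°
H2 = (53 + 120) mod 360 = 173°
H3 = (53 + 240) mod 360 = 293°
Triadic = 53°, 173°, 293°


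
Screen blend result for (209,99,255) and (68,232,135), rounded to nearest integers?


Screen: C = 255 - (255-A)×(255-B)/255, rounded to nearest integer
R: 255 - (255-209)×(255-68)/255 = 255 - 8602/255 ≈ 255 - 33.733 = 221.267 → 221
G: 255 - (255-99)×(255-232)/255 = 255 - 3588/255 ≈ 255 - 14.071 = 240.929 → 241
B: 255 - (255-255)×(255-135)/255 = 255 - 0/255 ≈ 255 - 0.000 = 255.000 → 255
= RGB(221, 241, 255)


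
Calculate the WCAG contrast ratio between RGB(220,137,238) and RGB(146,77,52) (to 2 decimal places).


Linearize each sRGB channel c=v/255: c/12.92 if c ≤ 0.04045 else ((c+0.055)/1.055)^2.4
L = 0.2126×R_lin + 0.7152×G_lin + 0.0722×B_lin
Color 1 (220,137,238):
  R=220: 220/255≈0.8627 > 0.04045 → ((0.8627+0.055)/1.055)^2.4 ≈ 0.71569
  G=137: 137/255≈0.5373 > 0.04045 → ((0.5373+0.055)/1.055)^2.4 ≈ 0.25016
  B=238: 238/255≈0.9333 > 0.04045 → ((0.9333+0.055)/1.055)^2.4 ≈ 0.85499
  L1 = 0.2126×0.71569 + 0.7152×0.25016 + 0.0722×0.85499 ≈ 0.39280
Color 2 (146,77,52):
  R=146: 146/255≈0.5725 > 0.04045 → ((0.5725+0.055)/1.055)^2.4 ≈ 0.28744
  G=77: 77/255≈0.3020 > 0.04045 → ((0.3020+0.055)/1.055)^2.4 ≈ 0.07421
  B=52: 52/255≈0.2039 > 0.04045 → ((0.2039+0.055)/1.055)^2.4 ≈ 0.03434
  L2 = 0.2126×0.28744 + 0.7152×0.07421 + 0.0722×0.03434 ≈ 0.11667
Lighter = 0.39280, Darker = 0.11667
Ratio = (L_lighter + 0.05) / (L_darker + 0.05)
Ratio = (0.39280 + 0.05) / (0.11667 + 0.05) = 0.44280 / 0.16667 ≈ 2.6568
Ratio ≈ 2.66:1


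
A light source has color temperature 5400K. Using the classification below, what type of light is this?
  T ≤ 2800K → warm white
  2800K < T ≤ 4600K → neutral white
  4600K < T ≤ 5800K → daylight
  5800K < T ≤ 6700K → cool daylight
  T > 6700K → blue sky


Temperature: 5400K
4600K < 5400K ≤ 5800K → daylight
Classification: daylight


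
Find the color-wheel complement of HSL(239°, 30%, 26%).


Complement = opposite side of color wheel = hue + 180°
H' = (239 + 180) mod 360 = 59°
S and L unchanged.
= HSL(59°, 30%, 26%)


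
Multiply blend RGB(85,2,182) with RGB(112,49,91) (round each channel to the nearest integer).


Multiply: C = A×B/255, rounded to nearest integer
R: 85×112/255 = 9520/255 ≈ 37.333 → 37
G: 2×49/255 = 98/255 ≈ 0.384 → 0
B: 182×91/255 = 16562/255 ≈ 64.949 → 65
= RGB(37, 0, 65)


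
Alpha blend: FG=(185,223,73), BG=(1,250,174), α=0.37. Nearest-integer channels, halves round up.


C = α×F + (1-α)×B, with 1-α = 0.63
R: 0.37×185 + 0.63×1 = 68.45 + 0.63 = 69.08 → 69
G: 0.37×223 + 0.63×250 = 82.51 + 157.50 = 240.01 → 240
B: 0.37×73 + 0.63×174 = 27.01 + 109.62 = 136.63 → 137
= RGB(69, 240, 137)


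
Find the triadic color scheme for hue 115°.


Triadic: equally spaced at 120° intervals
H1 = 115°
H2 = (115 + 120) mod 360 = 235°
H3 = (115 + 240) mod 360 = 355°
Triadic = 115°, 235°, 355°


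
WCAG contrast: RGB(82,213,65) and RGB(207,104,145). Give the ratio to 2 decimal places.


Linearize each sRGB channel c=v/255: c/12.92 if c ≤ 0.04045 else ((c+0.055)/1.055)^2.4
L = 0.2126×R_lin + 0.7152×G_lin + 0.0722×B_lin
Color 1 (82,213,65):
  R=82: 82/255≈0.3216 > 0.04045 → ((0.3216+0.055)/1.055)^2.4 ≈ 0.08438
  G=213: 213/255≈0.8353 > 0.04045 → ((0.8353+0.055)/1.055)^2.4 ≈ 0.66539
  B=65: 65/255≈0.2549 > 0.04045 → ((0.2549+0.055)/1.055)^2.4 ≈ 0.05286
  L1 = 0.2126×0.08438 + 0.7152×0.66539 + 0.0722×0.05286 ≈ 0.49764
Color 2 (207,104,145):
  R=207: 207/255≈0.8118 > 0.04045 → ((0.8118+0.055)/1.055)^2.4 ≈ 0.62396
  G=104: 104/255≈0.4078 > 0.04045 → ((0.4078+0.055)/1.055)^2.4 ≈ 0.13843
  B=145: 145/255≈0.5686 > 0.04045 → ((0.5686+0.055)/1.055)^2.4 ≈ 0.28315
  L2 = 0.2126×0.62396 + 0.7152×0.13843 + 0.0722×0.28315 ≈ 0.25210
Lighter = 0.49764, Darker = 0.25210
Ratio = (L_lighter + 0.05) / (L_darker + 0.05)
Ratio = (0.49764 + 0.05) / (0.25210 + 0.05) = 0.54764 / 0.30210 ≈ 1.8128
Ratio ≈ 1.81:1


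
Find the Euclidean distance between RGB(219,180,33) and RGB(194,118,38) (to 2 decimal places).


d = √[(R₁-R₂)² + (G₁-G₂)² + (B₁-B₂)²]
d = √[(219-194)² + (180-118)² + (33-38)²]
d = √[625 + 3844 + 25]
d = √4494
d ≈ 67.04


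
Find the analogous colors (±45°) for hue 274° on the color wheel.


Base hue: 274°
Left analog: (274 - 45) mod 360 = 229°
Right analog: (274 + 45) mod 360 = 319°
Analogous hues = 229° and 319°


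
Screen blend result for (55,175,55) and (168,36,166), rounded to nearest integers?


Screen: C = 255 - (255-A)×(255-B)/255, rounded to nearest integer
R: 255 - (255-55)×(255-168)/255 = 255 - 17400/255 ≈ 255 - 68.235 = 186.765 → 187
G: 255 - (255-175)×(255-36)/255 = 255 - 17520/255 ≈ 255 - 68.706 = 186.294 → 186
B: 255 - (255-55)×(255-166)/255 = 255 - 17800/255 ≈ 255 - 69.804 = 185.196 → 185
= RGB(187, 186, 185)


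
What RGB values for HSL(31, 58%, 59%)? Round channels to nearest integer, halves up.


H=31°, S=0.58, L=0.59
C = (1-|2L-1|)×S = (1-|0.18|)×0.58 = 0.4756
H' = H/60 = 31/60 ≈ 0.5167; X = C×(1-|H' mod 2 - 1|) ≈ 0.2457
m = L - C/2 = 0.59 - 0.2378 = 0.3522
Sector ⌊H'⌋ = 0 → (R',G',B') = (0.4756, ≈0.2457, 0.0)
RGB = ((R'+m)×255, (G'+m)×255, (B'+m)×255) = (211.089, 152.4713, 89.811)
Round half up → RGB(211, 152, 90)


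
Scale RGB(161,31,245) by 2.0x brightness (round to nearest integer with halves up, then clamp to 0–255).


Multiply each channel by 2.0, round half up, clamp to [0, 255]
R: 161×2.0 = 322 → clamp → 255
G: 31×2.0 = 62
B: 245×2.0 = 490 → clamp → 255
= RGB(255, 62, 255)


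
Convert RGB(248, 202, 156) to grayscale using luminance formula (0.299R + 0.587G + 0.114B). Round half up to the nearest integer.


Gray = 0.299×R + 0.587×G + 0.114×B
Gray = 0.299×248 + 0.587×202 + 0.114×156
Gray = 74.152 + 118.574 + 17.784
Gray = 210.510 → round half up → 211
Gray = 211


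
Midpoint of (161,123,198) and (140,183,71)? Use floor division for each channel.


Midpoint: each channel = ⌊(C₁+C₂)/2⌋
R: ⌊(161+140)/2⌋ = 150
G: ⌊(123+183)/2⌋ = 153
B: ⌊(198+71)/2⌋ = 134
= RGB(150, 153, 134)


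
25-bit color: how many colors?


Colors = 2^bits = 2^25
= 33,554,432 colors


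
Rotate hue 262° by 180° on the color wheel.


New hue = (H + rotation) mod 360
New hue = (262 + 180) mod 360
= 442 mod 360
= 82°


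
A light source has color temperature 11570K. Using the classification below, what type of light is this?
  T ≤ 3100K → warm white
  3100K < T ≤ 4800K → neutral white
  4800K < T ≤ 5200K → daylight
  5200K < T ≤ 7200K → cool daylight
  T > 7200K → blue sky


Temperature: 11570K
11570K > 7200K → blue sky
Classification: blue sky


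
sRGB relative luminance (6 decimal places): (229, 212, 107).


Linearize each channel (sRGB transfer function): c = v/255; c_lin = c/12.92 if c ≤ 0.04045, else ((c+0.055)/1.055)^2.4
  R: 229/255 ≈ 0.898039 > 0.04045 → ((0.898039+0.055)/1.055)^2.4 ≈ 0.783538
  G: 212/255 ≈ 0.831373 > 0.04045 → ((0.831373+0.055)/1.055)^2.4 ≈ 0.658375
  B: 107/255 ≈ 0.419608 > 0.04045 → ((0.419608+0.055)/1.055)^2.4 ≈ 0.147027
R_lin = 0.783538, G_lin = 0.658375, B_lin = 0.147027
L = 0.2126×R + 0.7152×G + 0.0722×B
L = 0.2126×0.783538 + 0.7152×0.658375 + 0.0722×0.147027
L ≈ 0.648065


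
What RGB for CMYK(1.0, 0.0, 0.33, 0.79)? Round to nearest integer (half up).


R = 255 × (1-C) × (1-K) = 255 × 0.00 × 0.21 = 0
G = 255 × (1-M) × (1-K) = 255 × 1.00 × 0.21 = 53.55 → 54
B = 255 × (1-Y) × (1-K) = 255 × 0.67 × 0.21 = 35.8785 → 36
= RGB(0, 54, 36)


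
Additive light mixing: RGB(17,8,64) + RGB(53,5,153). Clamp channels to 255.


Additive: each channel = min(255, C₁+C₂)
R: 17+53 = 70 → 70
G: 8+5 = 13 → 13
B: 64+153 = 217 → 217
= RGB(70, 13, 217)


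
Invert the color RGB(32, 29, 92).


Invert: (255-R, 255-G, 255-B)
R: 255-32 = 223
G: 255-29 = 226
B: 255-92 = 163
= RGB(223, 226, 163)


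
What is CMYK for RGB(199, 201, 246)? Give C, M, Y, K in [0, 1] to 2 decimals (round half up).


R'=199/255≈0.7804, G'=201/255≈0.7882, B'=246/255≈0.9647
K = 1 - max(R',G',B') = 1 - 246/255 = 9/255 = 0.03529… → 0.04
(1-R'-K)/(1-K) simplifies to (max-R)/max with max = 246:
C = (246-199)/246 = 47/246 = 0.19105… → 0.19
M = (246-201)/246 = 45/246 = 0.18292… → 0.18
Y = (246-246)/246 = 0/246 = 0 → 0.00
= CMYK(0.19, 0.18, 0.00, 0.04)


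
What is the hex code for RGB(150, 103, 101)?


R = 150 → 96 (hex)
G = 103 → 67 (hex)
B = 101 → 65 (hex)
Hex = #966765


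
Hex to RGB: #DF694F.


DF → 223 (R)
69 → 105 (G)
4F → 79 (B)
= RGB(223, 105, 79)


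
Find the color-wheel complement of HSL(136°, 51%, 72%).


Complement = opposite side of color wheel = hue + 180°
H' = (136 + 180) mod 360 = 316°
S and L unchanged.
= HSL(316°, 51%, 72%)


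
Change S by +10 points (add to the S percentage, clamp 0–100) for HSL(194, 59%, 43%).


Original S = 59%
Adjustment = +10 percentage points
New S = 59 + (10) = 69
Clamp to [0, 100] → 69
= HSL(194°, 69%, 43%)


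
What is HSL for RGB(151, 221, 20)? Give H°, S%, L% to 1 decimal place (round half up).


Normalize: R'=151/255≈0.5922, G'=221/255≈0.8667, B'=20/255≈0.0784
Max=221/255, Min=20/255, Δ=Max-Min=201/255
L = (Max+Min)/2 = (221+20)/510 = 241/510 = 0.47254… → L = 47.3%
L ≤ 0.5 → S = Δ/(Max+Min) = 201/(221+20) = 201/241 = 0.83402… → S = 83.4%
(the 1/255 factors cancel in S and H, so raw channel differences can be used)
Max is G' → H = 60 × ((B-R)/Δ + 2) = 60 × ((20-151)/201 + 2)
  -131/201 + 2 = -0.6517… + 2 = 1.3482…
  H = 60 × 1.3482… = 80.895…° → H = 80.9°
= HSL(80.9°, 83.4%, 47.3%)


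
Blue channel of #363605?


Color: #363605
R = 36 = 54
G = 36 = 54
B = 05 = 5
Blue = 5


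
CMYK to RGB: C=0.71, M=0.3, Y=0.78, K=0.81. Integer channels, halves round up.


R = 255 × (1-C) × (1-K) = 255 × 0.29 × 0.19 = 14.0505 → 14
G = 255 × (1-M) × (1-K) = 255 × 0.70 × 0.19 = 33.915 → 34
B = 255 × (1-Y) × (1-K) = 255 × 0.22 × 0.19 = 10.659 → 11
= RGB(14, 34, 11)


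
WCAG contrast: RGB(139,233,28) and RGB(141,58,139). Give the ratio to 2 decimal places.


Linearize each sRGB channel c=v/255: c/12.92 if c ≤ 0.04045 else ((c+0.055)/1.055)^2.4
L = 0.2126×R_lin + 0.7152×G_lin + 0.0722×B_lin
Color 1 (139,233,28):
  R=139: 139/255≈0.5451 > 0.04045 → ((0.5451+0.055)/1.055)^2.4 ≈ 0.25818
  G=233: 233/255≈0.9137 > 0.04045 → ((0.9137+0.055)/1.055)^2.4 ≈ 0.81485
  B=28: 28/255≈0.1098 > 0.04045 → ((0.1098+0.055)/1.055)^2.4 ≈ 0.01161
  L1 = 0.2126×0.25818 + 0.7152×0.81485 + 0.0722×0.01161 ≈ 0.63851
Color 2 (141,58,139):
  R=141: 141/255≈0.5529 > 0.04045 → ((0.5529+0.055)/1.055)^2.4 ≈ 0.26636
  G=58: 58/255≈0.2275 > 0.04045 → ((0.2275+0.055)/1.055)^2.4 ≈ 0.04231
  B=139: 139/255≈0.5451 > 0.04045 → ((0.5451+0.055)/1.055)^2.4 ≈ 0.25818
  L2 = 0.2126×0.26636 + 0.7152×0.04231 + 0.0722×0.25818 ≈ 0.10553
Lighter = 0.63851, Darker = 0.10553
Ratio = (L_lighter + 0.05) / (L_darker + 0.05)
Ratio = (0.63851 + 0.05) / (0.10553 + 0.05) = 0.68851 / 0.15553 ≈ 4.4269
Ratio ≈ 4.43:1


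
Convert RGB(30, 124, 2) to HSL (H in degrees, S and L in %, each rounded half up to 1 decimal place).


Normalize: R'=30/255≈0.1176, G'=124/255≈0.4863, B'=2/255≈0.0078
Max=124/255, Min=2/255, Δ=Max-Min=122/255
L = (Max+Min)/2 = (124+2)/510 = 126/510 = 0.24705… → L = 24.7%
L ≤ 0.5 → S = Δ/(Max+Min) = 122/(124+2) = 122/126 = 0.96825… → S = 96.8%
(the 1/255 factors cancel in S and H, so raw channel differences can be used)
Max is G' → H = 60 × ((B-R)/Δ + 2) = 60 × ((2-30)/122 + 2)
  -28/122 + 2 = -0.2295… + 2 = 1.7704…
  H = 60 × 1.7704… = 106.229…° → H = 106.2°
= HSL(106.2°, 96.8%, 24.7%)


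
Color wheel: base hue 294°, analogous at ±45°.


Base hue: 294°
Left analog: (294 - 45) mod 360 = 249°
Right analog: (294 + 45) mod 360 = 339°
Analogous hues = 249° and 339°


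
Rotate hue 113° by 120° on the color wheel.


New hue = (H + rotation) mod 360
New hue = (113 + 120) mod 360
= 233 mod 360
= 233°


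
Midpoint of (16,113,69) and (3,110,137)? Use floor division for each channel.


Midpoint: each channel = ⌊(C₁+C₂)/2⌋
R: ⌊(16+3)/2⌋ = 9
G: ⌊(113+110)/2⌋ = 111
B: ⌊(69+137)/2⌋ = 103
= RGB(9, 111, 103)


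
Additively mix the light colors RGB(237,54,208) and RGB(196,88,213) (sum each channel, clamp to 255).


Additive: each channel = min(255, C₁+C₂)
R: 237+196 = 433 → 255
G: 54+88 = 142 → 142
B: 208+213 = 421 → 255
= RGB(255, 142, 255)


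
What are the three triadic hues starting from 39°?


Triadic: equally spaced at 120° intervals
H1 = 39°
H2 = (39 + 120) mod 360 = 159°
H3 = (39 + 240) mod 360 = 279°
Triadic = 39°, 159°, 279°


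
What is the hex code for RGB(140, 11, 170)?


R = 140 → 8C (hex)
G = 11 → 0B (hex)
B = 170 → AA (hex)
Hex = #8C0BAA


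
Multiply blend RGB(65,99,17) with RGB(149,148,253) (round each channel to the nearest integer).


Multiply: C = A×B/255, rounded to nearest integer
R: 65×149/255 = 9685/255 ≈ 37.980 → 38
G: 99×148/255 = 14652/255 ≈ 57.459 → 57
B: 17×253/255 = 4301/255 ≈ 16.867 → 17
= RGB(38, 57, 17)


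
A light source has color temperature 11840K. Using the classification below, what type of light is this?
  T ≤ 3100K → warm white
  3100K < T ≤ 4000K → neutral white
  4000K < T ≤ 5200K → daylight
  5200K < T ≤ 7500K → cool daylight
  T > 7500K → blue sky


Temperature: 11840K
11840K > 7500K → blue sky
Classification: blue sky


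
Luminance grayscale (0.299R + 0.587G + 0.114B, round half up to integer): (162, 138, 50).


Gray = 0.299×R + 0.587×G + 0.114×B
Gray = 0.299×162 + 0.587×138 + 0.114×50
Gray = 48.438 + 81.006 + 5.700
Gray = 135.144 → round half up → 135
Gray = 135


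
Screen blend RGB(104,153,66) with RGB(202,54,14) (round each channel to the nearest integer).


Screen: C = 255 - (255-A)×(255-B)/255, rounded to nearest integer
R: 255 - (255-104)×(255-202)/255 = 255 - 8003/255 ≈ 255 - 31.384 = 223.616 → 224
G: 255 - (255-153)×(255-54)/255 = 255 - 20502/255 ≈ 255 - 80.400 = 174.600 → 175
B: 255 - (255-66)×(255-14)/255 = 255 - 45549/255 ≈ 255 - 178.624 = 76.376 → 76
= RGB(224, 175, 76)


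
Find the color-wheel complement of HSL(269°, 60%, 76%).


Complement = opposite side of color wheel = hue + 180°
H' = (269 + 180) mod 360 = 89°
S and L unchanged.
= HSL(89°, 60%, 76%)


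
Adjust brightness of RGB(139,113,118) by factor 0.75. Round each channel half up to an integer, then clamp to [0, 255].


Multiply each channel by 0.75, round half up, clamp to [0, 255]
R: 139×0.75 = 104.25 → round → 104
G: 113×0.75 = 84.75 → round → 85
B: 118×0.75 = 88.5 → round → 89
= RGB(104, 85, 89)


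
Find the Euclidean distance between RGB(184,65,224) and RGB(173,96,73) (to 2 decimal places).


d = √[(R₁-R₂)² + (G₁-G₂)² + (B₁-B₂)²]
d = √[(184-173)² + (65-96)² + (224-73)²]
d = √[121 + 961 + 22801]
d = √23883
d ≈ 154.54


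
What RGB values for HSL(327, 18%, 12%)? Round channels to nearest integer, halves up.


H=327°, S=0.18, L=0.12
C = (1-|2L-1|)×S = (1-|-0.76|)×0.18 = 0.0432
H' = H/60 = 327/60 ≈ 5.4500; X = C×(1-|H' mod 2 - 1|) = 0.02376
m = L - C/2 = 0.12 - 0.0216 = 0.0984
Sector ⌊H'⌋ = 5 → (R',G',B') = (0.0432, 0.0, 0.02376)
RGB = ((R'+m)×255, (G'+m)×255, (B'+m)×255) = (36.108, 25.092, 31.1508)
Round half up → RGB(36, 25, 31)


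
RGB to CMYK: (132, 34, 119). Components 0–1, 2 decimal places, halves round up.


R'=132/255≈0.5176, G'=34/255≈0.1333, B'=119/255≈0.4667
K = 1 - max(R',G',B') = 1 - 132/255 = 123/255 = 0.48235… → 0.48
(1-R'-K)/(1-K) simplifies to (max-R)/max with max = 132:
C = (132-132)/132 = 0/132 = 0 → 0.00
M = (132-34)/132 = 98/132 = 0.74242… → 0.74
Y = (132-119)/132 = 13/132 = 0.09848… → 0.10
= CMYK(0.00, 0.74, 0.10, 0.48)


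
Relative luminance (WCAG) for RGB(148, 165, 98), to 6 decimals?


Linearize each channel (sRGB transfer function): c = v/255; c_lin = c/12.92 if c ≤ 0.04045, else ((c+0.055)/1.055)^2.4
  R: 148/255 ≈ 0.580392 > 0.04045 → ((0.580392+0.055)/1.055)^2.4 ≈ 0.296138
  G: 165/255 ≈ 0.647059 > 0.04045 → ((0.647059+0.055)/1.055)^2.4 ≈ 0.376262
  B: 98/255 ≈ 0.384314 > 0.04045 → ((0.384314+0.055)/1.055)^2.4 ≈ 0.122139
R_lin = 0.296138, G_lin = 0.376262, B_lin = 0.122139
L = 0.2126×R + 0.7152×G + 0.0722×B
L = 0.2126×0.296138 + 0.7152×0.376262 + 0.0722×0.122139
L ≈ 0.340880


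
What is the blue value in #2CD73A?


Color: #2CD73A
R = 2C = 44
G = D7 = 215
B = 3A = 58
Blue = 58


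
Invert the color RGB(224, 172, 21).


Invert: (255-R, 255-G, 255-B)
R: 255-224 = 31
G: 255-172 = 83
B: 255-21 = 234
= RGB(31, 83, 234)


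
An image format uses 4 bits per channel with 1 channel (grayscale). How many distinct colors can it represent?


Total bits = 4 bits/channel × 1 channels = 4 bits
Distinct colors = 2^4
= 16 colors


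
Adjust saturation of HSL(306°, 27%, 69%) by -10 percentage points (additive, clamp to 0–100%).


Original S = 27%
Adjustment = -10 percentage points
New S = 27 + (-10) = 17
Clamp to [0, 100] → 17
= HSL(306°, 17%, 69%)


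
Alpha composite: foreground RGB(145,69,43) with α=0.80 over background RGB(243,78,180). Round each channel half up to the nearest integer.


C = α×F + (1-α)×B, with 1-α = 0.20
R: 0.80×145 + 0.20×243 = 116.00 + 48.60 = 164.60 → 165
G: 0.80×69 + 0.20×78 = 55.20 + 15.60 = 70.80 → 71
B: 0.80×43 + 0.20×180 = 34.40 + 36.00 = 70.40 → 70
= RGB(165, 71, 70)


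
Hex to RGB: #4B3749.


4B → 75 (R)
37 → 55 (G)
49 → 73 (B)
= RGB(75, 55, 73)


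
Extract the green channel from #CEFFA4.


Color: #CEFFA4
R = CE = 206
G = FF = 255
B = A4 = 164
Green = 255


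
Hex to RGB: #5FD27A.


5F → 95 (R)
D2 → 210 (G)
7A → 122 (B)
= RGB(95, 210, 122)


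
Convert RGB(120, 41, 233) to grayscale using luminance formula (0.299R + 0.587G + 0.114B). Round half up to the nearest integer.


Gray = 0.299×R + 0.587×G + 0.114×B
Gray = 0.299×120 + 0.587×41 + 0.114×233
Gray = 35.880 + 24.067 + 26.562
Gray = 86.509 → round half up → 87
Gray = 87


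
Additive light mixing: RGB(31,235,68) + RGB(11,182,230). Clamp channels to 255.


Additive: each channel = min(255, C₁+C₂)
R: 31+11 = 42 → 42
G: 235+182 = 417 → 255
B: 68+230 = 298 → 255
= RGB(42, 255, 255)


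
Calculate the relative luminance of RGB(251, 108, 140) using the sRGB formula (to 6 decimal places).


Linearize each channel (sRGB transfer function): c = v/255; c_lin = c/12.92 if c ≤ 0.04045, else ((c+0.055)/1.055)^2.4
  R: 251/255 ≈ 0.984314 > 0.04045 → ((0.984314+0.055)/1.055)^2.4 ≈ 0.964686
  G: 108/255 ≈ 0.423529 > 0.04045 → ((0.423529+0.055)/1.055)^2.4 ≈ 0.149960
  B: 140/255 ≈ 0.549020 > 0.04045 → ((0.549020+0.055)/1.055)^2.4 ≈ 0.262251
R_lin = 0.964686, G_lin = 0.149960, B_lin = 0.262251
L = 0.2126×R + 0.7152×G + 0.0722×B
L = 0.2126×0.964686 + 0.7152×0.149960 + 0.0722×0.262251
L ≈ 0.331278


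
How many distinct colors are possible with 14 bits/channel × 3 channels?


Total bits = 14 bits/channel × 3 channels = 42 bits
Distinct colors = 2^42
= 4,398,046,511,104 colors


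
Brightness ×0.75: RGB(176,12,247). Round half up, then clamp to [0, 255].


Multiply each channel by 0.75, round half up, clamp to [0, 255]
R: 176×0.75 = 132
G: 12×0.75 = 9
B: 247×0.75 = 185.25 → round → 185
= RGB(132, 9, 185)


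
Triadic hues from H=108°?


Triadic: equally spaced at 120° intervals
H1 = 108°
H2 = (108 + 120) mod 360 = 228°
H3 = (108 + 240) mod 360 = 348°
Triadic = 108°, 228°, 348°


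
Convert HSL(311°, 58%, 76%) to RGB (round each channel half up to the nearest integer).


H=311°, S=0.58, L=0.76
C = (1-|2L-1|)×S = (1-|0.52|)×0.58 = 0.2784
H' = H/60 = 311/60 ≈ 5.1833; X = C×(1-|H' mod 2 - 1|) = 0.22736
m = L - C/2 = 0.76 - 0.1392 = 0.6208
Sector ⌊H'⌋ = 5 → (R',G',B') = (0.2784, 0.0, 0.22736)
RGB = ((R'+m)×255, (G'+m)×255, (B'+m)×255) = (229.296, 158.304, 216.2808)
Round half up → RGB(229, 158, 216)


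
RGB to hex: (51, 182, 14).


R = 51 → 33 (hex)
G = 182 → B6 (hex)
B = 14 → 0E (hex)
Hex = #33B60E


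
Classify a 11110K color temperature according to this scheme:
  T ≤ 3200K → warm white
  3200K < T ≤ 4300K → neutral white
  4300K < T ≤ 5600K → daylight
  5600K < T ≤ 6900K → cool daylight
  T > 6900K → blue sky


Temperature: 11110K
11110K > 6900K → blue sky
Classification: blue sky


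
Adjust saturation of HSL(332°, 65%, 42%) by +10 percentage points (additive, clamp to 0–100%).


Original S = 65%
Adjustment = +10 percentage points
New S = 65 + (10) = 75
Clamp to [0, 100] → 75
= HSL(332°, 75%, 42%)


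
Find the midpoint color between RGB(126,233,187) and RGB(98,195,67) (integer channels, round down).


Midpoint: each channel = ⌊(C₁+C₂)/2⌋
R: ⌊(126+98)/2⌋ = 112
G: ⌊(233+195)/2⌋ = 214
B: ⌊(187+67)/2⌋ = 127
= RGB(112, 214, 127)


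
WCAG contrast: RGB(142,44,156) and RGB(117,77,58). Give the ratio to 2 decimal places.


Linearize each sRGB channel c=v/255: c/12.92 if c ≤ 0.04045 else ((c+0.055)/1.055)^2.4
L = 0.2126×R_lin + 0.7152×G_lin + 0.0722×B_lin
Color 1 (142,44,156):
  R=142: 142/255≈0.5569 > 0.04045 → ((0.5569+0.055)/1.055)^2.4 ≈ 0.27050
  G=44: 44/255≈0.1725 > 0.04045 → ((0.1725+0.055)/1.055)^2.4 ≈ 0.02519
  B=156: 156/255≈0.6118 > 0.04045 → ((0.6118+0.055)/1.055)^2.4 ≈ 0.33245
  L1 = 0.2126×0.27050 + 0.7152×0.02519 + 0.0722×0.33245 ≈ 0.09952
Color 2 (117,77,58):
  R=117: 117/255≈0.4588 > 0.04045 → ((0.4588+0.055)/1.055)^2.4 ≈ 0.17789
  G=77: 77/255≈0.3020 > 0.04045 → ((0.3020+0.055)/1.055)^2.4 ≈ 0.07421
  B=58: 58/255≈0.2275 > 0.04045 → ((0.2275+0.055)/1.055)^2.4 ≈ 0.04231
  L2 = 0.2126×0.17789 + 0.7152×0.07421 + 0.0722×0.04231 ≈ 0.09395
Lighter = 0.09952, Darker = 0.09395
Ratio = (L_lighter + 0.05) / (L_darker + 0.05)
Ratio = (0.09952 + 0.05) / (0.09395 + 0.05) = 0.14952 / 0.14395 ≈ 1.0387
Ratio ≈ 1.04:1


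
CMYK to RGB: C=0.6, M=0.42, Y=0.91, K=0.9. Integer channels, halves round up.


R = 255 × (1-C) × (1-K) = 255 × 0.40 × 0.10 = 10.2 → 10
G = 255 × (1-M) × (1-K) = 255 × 0.58 × 0.10 = 14.79 → 15
B = 255 × (1-Y) × (1-K) = 255 × 0.09 × 0.10 = 2.295 → 2
= RGB(10, 15, 2)


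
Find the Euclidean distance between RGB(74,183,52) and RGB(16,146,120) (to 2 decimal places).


d = √[(R₁-R₂)² + (G₁-G₂)² + (B₁-B₂)²]
d = √[(74-16)² + (183-146)² + (52-120)²]
d = √[3364 + 1369 + 4624]
d = √9357
d ≈ 96.73


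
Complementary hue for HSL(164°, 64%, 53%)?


Complement = opposite side of color wheel = hue + 180°
H' = (164 + 180) mod 360 = 344°
S and L unchanged.
= HSL(344°, 64%, 53%)


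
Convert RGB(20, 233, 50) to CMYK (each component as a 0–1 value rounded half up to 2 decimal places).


R'=20/255≈0.0784, G'=233/255≈0.9137, B'=50/255≈0.1961
K = 1 - max(R',G',B') = 1 - 233/255 = 22/255 = 0.08627… → 0.09
(1-R'-K)/(1-K) simplifies to (max-R)/max with max = 233:
C = (233-20)/233 = 213/233 = 0.91416… → 0.91
M = (233-233)/233 = 0/233 = 0 → 0.00
Y = (233-50)/233 = 183/233 = 0.78540… → 0.79
= CMYK(0.91, 0.00, 0.79, 0.09)


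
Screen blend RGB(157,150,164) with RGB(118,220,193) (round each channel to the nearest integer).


Screen: C = 255 - (255-A)×(255-B)/255, rounded to nearest integer
R: 255 - (255-157)×(255-118)/255 = 255 - 13426/255 ≈ 255 - 52.651 = 202.349 → 202
G: 255 - (255-150)×(255-220)/255 = 255 - 3675/255 ≈ 255 - 14.412 = 240.588 → 241
B: 255 - (255-164)×(255-193)/255 = 255 - 5642/255 ≈ 255 - 22.125 = 232.875 → 233
= RGB(202, 241, 233)


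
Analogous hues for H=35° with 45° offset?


Base hue: 35°
Left analog: (35 - 45) mod 360 = 350°
Right analog: (35 + 45) mod 360 = 80°
Analogous hues = 350° and 80°


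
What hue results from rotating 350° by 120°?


New hue = (H + rotation) mod 360
New hue = (350 + 120) mod 360
= 470 mod 360
= 110°


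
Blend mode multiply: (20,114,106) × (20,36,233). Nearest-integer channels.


Multiply: C = A×B/255, rounded to nearest integer
R: 20×20/255 = 400/255 ≈ 1.569 → 2
G: 114×36/255 = 4104/255 ≈ 16.094 → 16
B: 106×233/255 = 24698/255 ≈ 96.855 → 97
= RGB(2, 16, 97)


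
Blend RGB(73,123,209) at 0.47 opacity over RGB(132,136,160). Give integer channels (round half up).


C = α×F + (1-α)×B, with 1-α = 0.53
R: 0.47×73 + 0.53×132 = 34.31 + 69.96 = 104.27 → 104
G: 0.47×123 + 0.53×136 = 57.81 + 72.08 = 129.89 → 130
B: 0.47×209 + 0.53×160 = 98.23 + 84.80 = 183.03 → 183
= RGB(104, 130, 183)


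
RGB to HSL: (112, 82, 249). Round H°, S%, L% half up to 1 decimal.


Normalize: R'=112/255≈0.4392, G'=82/255≈0.3216, B'=249/255≈0.9765
Max=249/255, Min=82/255, Δ=Max-Min=167/255
L = (Max+Min)/2 = (249+82)/510 = 331/510 = 0.64901… → L = 64.9%
L > 0.5 → S = Δ/(2-Max-Min) = 167/(510-249-82) = 167/179 = 0.93296… → S = 93.3%
(the 1/255 factors cancel in S and H, so raw channel differences can be used)
Max is B' → H = 60 × ((R-G)/Δ + 4) = 60 × ((112-82)/167 + 4)
  30/167 + 4 = 0.1796… + 4 = 4.1796…
  H = 60 × 4.1796… = 250.778…° → H = 250.8°
= HSL(250.8°, 93.3%, 64.9%)


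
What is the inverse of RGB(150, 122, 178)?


Invert: (255-R, 255-G, 255-B)
R: 255-150 = 105
G: 255-122 = 133
B: 255-178 = 77
= RGB(105, 133, 77)


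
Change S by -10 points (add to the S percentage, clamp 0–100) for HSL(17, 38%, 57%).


Original S = 38%
Adjustment = -10 percentage points
New S = 38 + (-10) = 28
Clamp to [0, 100] → 28
= HSL(17°, 28%, 57%)


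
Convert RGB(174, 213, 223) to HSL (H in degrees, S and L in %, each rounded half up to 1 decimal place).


Normalize: R'=174/255≈0.6824, G'=213/255≈0.8353, B'=223/255≈0.8745
Max=223/255, Min=174/255, Δ=Max-Min=49/255
L = (Max+Min)/2 = (223+174)/510 = 397/510 = 0.77843… → L = 77.8%
L > 0.5 → S = Δ/(2-Max-Min) = 49/(510-223-174) = 49/113 = 0.43362… → S = 43.4%
(the 1/255 factors cancel in S and H, so raw channel differences can be used)
Max is B' → H = 60 × ((R-G)/Δ + 4) = 60 × ((174-213)/49 + 4)
  -39/49 + 4 = -0.7959… + 4 = 3.2040…
  H = 60 × 3.2040… = 192.244…° → H = 192.2°
= HSL(192.2°, 43.4%, 77.8%)


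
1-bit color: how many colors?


Colors = 2^bits = 2^1
= 2 colors


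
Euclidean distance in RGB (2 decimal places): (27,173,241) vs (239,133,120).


d = √[(R₁-R₂)² + (G₁-G₂)² + (B₁-B₂)²]
d = √[(27-239)² + (173-133)² + (241-120)²]
d = √[44944 + 1600 + 14641]
d = √61185
d ≈ 247.36


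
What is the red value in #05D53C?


Color: #05D53C
R = 05 = 5
G = D5 = 213
B = 3C = 60
Red = 5


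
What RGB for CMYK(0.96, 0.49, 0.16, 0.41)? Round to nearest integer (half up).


R = 255 × (1-C) × (1-K) = 255 × 0.04 × 0.59 = 6.018 → 6
G = 255 × (1-M) × (1-K) = 255 × 0.51 × 0.59 = 76.7295 → 77
B = 255 × (1-Y) × (1-K) = 255 × 0.84 × 0.59 = 126.378 → 126
= RGB(6, 77, 126)


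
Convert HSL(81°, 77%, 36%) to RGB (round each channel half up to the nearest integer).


H=81°, S=0.77, L=0.36
C = (1-|2L-1|)×S = (1-|-0.28|)×0.77 = 0.5544
H' = H/60 = 81/60 ≈ 1.3500; X = C×(1-|H' mod 2 - 1|) = 0.36036
m = L - C/2 = 0.36 - 0.2772 = 0.0828
Sector ⌊H'⌋ = 1 → (R',G',B') = (0.36036, 0.5544, 0.0)
RGB = ((R'+m)×255, (G'+m)×255, (B'+m)×255) = (113.0058, 162.486, 21.114)
Round half up → RGB(113, 162, 21)


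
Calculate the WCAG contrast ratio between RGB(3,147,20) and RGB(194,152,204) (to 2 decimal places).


Linearize each sRGB channel c=v/255: c/12.92 if c ≤ 0.04045 else ((c+0.055)/1.055)^2.4
L = 0.2126×R_lin + 0.7152×G_lin + 0.0722×B_lin
Color 1 (3,147,20):
  R=3: 3/255≈0.0118 ≤ 0.04045 → 0.0118/12.92 ≈ 0.00091
  G=147: 147/255≈0.5765 > 0.04045 → ((0.5765+0.055)/1.055)^2.4 ≈ 0.29177
  B=20: 20/255≈0.0784 > 0.04045 → ((0.0784+0.055)/1.055)^2.4 ≈ 0.00700
  L1 = 0.2126×0.00091 + 0.7152×0.29177 + 0.0722×0.00700 ≈ 0.20937
Color 2 (194,152,204):
  R=194: 194/255≈0.7608 > 0.04045 → ((0.7608+0.055)/1.055)^2.4 ≈ 0.53948
  G=152: 152/255≈0.5961 > 0.04045 → ((0.5961+0.055)/1.055)^2.4 ≈ 0.31399
  B=204: 204/255≈0.8000 > 0.04045 → ((0.8000+0.055)/1.055)^2.4 ≈ 0.60383
  L2 = 0.2126×0.53948 + 0.7152×0.31399 + 0.0722×0.60383 ≈ 0.38285
Lighter = 0.38285, Darker = 0.20937
Ratio = (L_lighter + 0.05) / (L_darker + 0.05)
Ratio = (0.38285 + 0.05) / (0.20937 + 0.05) = 0.43285 / 0.25937 ≈ 1.6688
Ratio ≈ 1.67:1


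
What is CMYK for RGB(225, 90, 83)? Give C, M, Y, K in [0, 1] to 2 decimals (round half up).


R'=225/255≈0.8824, G'=90/255≈0.3529, B'=83/255≈0.3255
K = 1 - max(R',G',B') = 1 - 225/255 = 30/255 = 0.11764… → 0.12
(1-R'-K)/(1-K) simplifies to (max-R)/max with max = 225:
C = (225-225)/225 = 0/225 = 0 → 0.00
M = (225-90)/225 = 135/225 = 0.6 → 0.60
Y = (225-83)/225 = 142/225 = 0.63111… → 0.63
= CMYK(0.00, 0.60, 0.63, 0.12)


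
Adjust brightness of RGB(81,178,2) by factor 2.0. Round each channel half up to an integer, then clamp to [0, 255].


Multiply each channel by 2.0, round half up, clamp to [0, 255]
R: 81×2.0 = 162
G: 178×2.0 = 356 → clamp → 255
B: 2×2.0 = 4
= RGB(162, 255, 4)


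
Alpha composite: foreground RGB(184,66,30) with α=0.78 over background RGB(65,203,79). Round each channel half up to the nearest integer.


C = α×F + (1-α)×B, with 1-α = 0.22
R: 0.78×184 + 0.22×65 = 143.52 + 14.30 = 157.82 → 158
G: 0.78×66 + 0.22×203 = 51.48 + 44.66 = 96.14 → 96
B: 0.78×30 + 0.22×79 = 23.40 + 17.38 = 40.78 → 41
= RGB(158, 96, 41)


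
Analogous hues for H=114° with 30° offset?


Base hue: 114°
Left analog: (114 - 30) mod 360 = 84°
Right analog: (114 + 30) mod 360 = 144°
Analogous hues = 84° and 144°
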